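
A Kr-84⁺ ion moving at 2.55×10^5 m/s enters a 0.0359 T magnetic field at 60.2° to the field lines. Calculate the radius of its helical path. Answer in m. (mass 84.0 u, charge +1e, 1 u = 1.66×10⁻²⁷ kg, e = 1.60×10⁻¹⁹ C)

r ≈ 5.37 m

Only the perpendicular component v⊥ = v sin60.2° = 2.21×10^5 m/s is bent by the field.
r = m v⊥ /(qB) = (1.39×10^-25)(2.21×10^5) / [(1×1.60×10^-19)(0.0359)] = 5.37 m.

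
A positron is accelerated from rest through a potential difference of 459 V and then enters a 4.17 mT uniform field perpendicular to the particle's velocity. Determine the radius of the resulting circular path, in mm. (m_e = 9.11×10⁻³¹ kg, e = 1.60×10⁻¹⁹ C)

r ≈ 17.3 mm

The kinetic energy gained is K = qV = (1×1.60×10^-19)(459) = 7.34×10^-17 J.
v = √(2K/m) = 1.27×10^7 m/s.
r = mv/(qB) = (9.11×10^-31)(1.27×10^7) / [(1×1.60×10^-19)(4.17×10^-3)] = 0.0173 m.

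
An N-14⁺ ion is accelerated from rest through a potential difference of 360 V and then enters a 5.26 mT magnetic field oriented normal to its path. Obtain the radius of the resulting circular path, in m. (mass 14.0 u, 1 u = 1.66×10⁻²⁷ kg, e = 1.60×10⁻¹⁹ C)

The kinetic energy gained is K = qV = (1×1.60×10^-19)(360) = 5.76×10^-17 J.
v = √(2K/m) = 7.04×10^4 m/s.
r = mv/(qB) = (2.32×10^-26)(7.04×10^4) / [(1×1.60×10^-19)(5.26×10^-3)] = 1.94 m.

r ≈ 1.94 m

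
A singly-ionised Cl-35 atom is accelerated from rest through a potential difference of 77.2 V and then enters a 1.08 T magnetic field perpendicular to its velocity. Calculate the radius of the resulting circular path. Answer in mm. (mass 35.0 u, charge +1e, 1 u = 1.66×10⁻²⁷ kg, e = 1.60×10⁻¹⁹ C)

The kinetic energy gained is K = qV = (1×1.60×10^-19)(77.2) = 1.24×10^-17 J.
v = √(2K/m) = 2.06×10^4 m/s.
r = mv/(qB) = (5.81×10^-26)(2.06×10^4) / [(1×1.60×10^-19)(1.08)] = 6.93×10^-3 m.

r ≈ 6.93 mm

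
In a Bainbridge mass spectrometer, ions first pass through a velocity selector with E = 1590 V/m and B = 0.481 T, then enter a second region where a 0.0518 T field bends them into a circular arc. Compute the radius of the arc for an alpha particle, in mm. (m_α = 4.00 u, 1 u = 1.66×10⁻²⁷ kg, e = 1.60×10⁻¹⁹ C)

The selector passes v = E/B = 1590/0.481 = 3310 m/s.
In the deflection region, r = mv/(qB₂) = (6.64×10^-27)(3310) / [(2×1.60×10^-19)(0.0518)] = 1.32×10^-3 m.

r ≈ 1.32 mm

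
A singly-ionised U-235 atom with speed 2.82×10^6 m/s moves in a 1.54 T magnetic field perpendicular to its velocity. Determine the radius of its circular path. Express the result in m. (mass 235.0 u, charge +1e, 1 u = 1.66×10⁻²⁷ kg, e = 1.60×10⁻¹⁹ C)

The magnetic force provides the centripetal force: qvB = mv²/r, so r = mv/(qB).
r = (3.90×10^-25 kg)(2.82×10^6 m/s) / [(1×1.60×10^-19 C)(1.54 T)] = 4.46 m.

r ≈ 4.46 m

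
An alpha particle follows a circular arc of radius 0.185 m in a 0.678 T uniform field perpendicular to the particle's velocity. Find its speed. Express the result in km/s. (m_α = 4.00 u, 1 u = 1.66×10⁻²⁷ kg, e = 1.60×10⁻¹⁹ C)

v ≈ 6040 km/s

From qvB = mv²/r, v = qBr/m.
v = (2×1.60×10^-19)(0.678)(0.185) / (6.64×10^-27) = 6.04×10^6 m/s.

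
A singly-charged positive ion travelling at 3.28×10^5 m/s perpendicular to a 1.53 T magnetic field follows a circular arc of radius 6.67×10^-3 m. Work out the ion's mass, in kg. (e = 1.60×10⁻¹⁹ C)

m ≈ 4.98×10^-27 kg

qvB = mv²/r ⇒ m = qBr/v.
m = (1×1.60×10^-19)(1.53)(6.67×10^-3) / (3.28×10^5) = 4.98×10^-27 kg.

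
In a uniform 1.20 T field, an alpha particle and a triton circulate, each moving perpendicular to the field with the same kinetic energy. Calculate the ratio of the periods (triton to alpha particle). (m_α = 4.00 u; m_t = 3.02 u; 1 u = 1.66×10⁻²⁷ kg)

T = 2πm/(qB) is independent of speed, so T₂/T₁ = (m₂/q₂)/(m₁/q₁).
T_{triton}/T_{alpha particle} = (5.01×10^-27/1e) / (6.64×10^-27/2e) = 1.51.

ratio ≈ 1.51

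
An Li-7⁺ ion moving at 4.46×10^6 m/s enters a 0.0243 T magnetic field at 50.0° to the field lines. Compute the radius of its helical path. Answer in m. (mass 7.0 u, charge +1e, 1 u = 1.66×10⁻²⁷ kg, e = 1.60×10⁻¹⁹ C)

Only the perpendicular component v⊥ = v sin50.0° = 3.42×10^6 m/s is bent by the field.
r = m v⊥ /(qB) = (1.16×10^-26)(3.42×10^6) / [(1×1.60×10^-19)(0.0243)] = 10.2 m.

r ≈ 10.2 m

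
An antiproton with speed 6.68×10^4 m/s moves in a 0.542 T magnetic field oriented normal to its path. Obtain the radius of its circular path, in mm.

r ≈ 1.29 mm

The magnetic force provides the centripetal force: qvB = mv²/r, so r = mv/(qB).
r = (1.67×10^-27 kg)(6.68×10^4 m/s) / [(1×1.60×10^-19 C)(0.542 T)] = 1.29×10^-3 m.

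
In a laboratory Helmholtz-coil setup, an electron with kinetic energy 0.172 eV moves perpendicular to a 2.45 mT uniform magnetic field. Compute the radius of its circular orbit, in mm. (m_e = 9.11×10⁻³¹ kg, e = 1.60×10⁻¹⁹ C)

Convert the energy: K = 0.172 eV = 2.75×10^-20 J.
v = √(2K/m) = √(2·2.75×10^-20/9.11×10^-31) = 2.46×10^5 m/s.
r = mv/(qB) = (9.11×10^-31)(2.46×10^5) / [(1×1.60×10^-19)(2.45×10^-3)] = 5.71×10^-4 m.

r ≈ 0.571 mm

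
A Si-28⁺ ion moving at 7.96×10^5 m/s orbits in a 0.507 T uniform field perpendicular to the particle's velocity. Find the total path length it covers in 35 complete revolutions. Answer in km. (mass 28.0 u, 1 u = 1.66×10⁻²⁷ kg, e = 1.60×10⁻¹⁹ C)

L ≈ 0.100 km

r = mv/(qB) = 0.456 m, so one revolution covers 2πr = 2.87 m.
In 35 revolutions: L = 35·2πr = 100 m.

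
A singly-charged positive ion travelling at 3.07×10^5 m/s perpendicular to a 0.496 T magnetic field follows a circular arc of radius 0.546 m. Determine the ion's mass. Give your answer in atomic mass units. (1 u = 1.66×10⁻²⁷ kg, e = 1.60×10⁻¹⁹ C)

qvB = mv²/r ⇒ m = qBr/v.
m = (1×1.60×10^-19)(0.496)(0.546) / (3.07×10^5) = 1.41×10^-25 kg = 85.0 u.

m ≈ 85.0 u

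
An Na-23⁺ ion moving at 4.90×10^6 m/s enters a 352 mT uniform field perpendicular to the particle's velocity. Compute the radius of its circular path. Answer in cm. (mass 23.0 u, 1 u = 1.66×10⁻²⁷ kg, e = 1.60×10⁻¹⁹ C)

The magnetic force provides the centripetal force: qvB = mv²/r, so r = mv/(qB).
r = (3.82×10^-26 kg)(4.90×10^6 m/s) / [(1×1.60×10^-19 C)(0.352 T)] = 3.32 m.

r ≈ 332 cm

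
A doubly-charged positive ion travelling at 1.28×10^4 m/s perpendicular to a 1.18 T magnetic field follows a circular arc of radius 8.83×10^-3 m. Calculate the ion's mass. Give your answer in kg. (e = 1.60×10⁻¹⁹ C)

m ≈ 2.60×10^-25 kg

qvB = mv²/r ⇒ m = qBr/v.
m = (2×1.60×10^-19)(1.18)(8.83×10^-3) / (1.28×10^4) = 2.60×10^-25 kg.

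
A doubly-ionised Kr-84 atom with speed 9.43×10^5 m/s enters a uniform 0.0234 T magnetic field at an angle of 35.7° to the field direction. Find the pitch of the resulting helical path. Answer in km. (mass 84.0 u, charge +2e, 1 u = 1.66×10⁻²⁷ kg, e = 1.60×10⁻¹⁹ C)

pitch ≈ 0.0896 km

The velocity component along B is v∥ = v cos35.7° = 7.66×10^5 m/s.
The cyclotron period T = 2πm/(qB) = 1.17×10^-4 s is set by m, q, B alone.
Pitch = v∥·T = (7.66×10^5)(1.17×10^-4) = 89.6 m.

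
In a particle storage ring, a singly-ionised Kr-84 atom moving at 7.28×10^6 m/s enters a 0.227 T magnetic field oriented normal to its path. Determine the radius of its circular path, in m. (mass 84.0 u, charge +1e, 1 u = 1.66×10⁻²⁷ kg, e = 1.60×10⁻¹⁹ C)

The magnetic force provides the centripetal force: qvB = mv²/r, so r = mv/(qB).
r = (1.39×10^-25 kg)(7.28×10^6 m/s) / [(1×1.60×10^-19 C)(0.227 T)] = 27.9 m.

r ≈ 27.9 m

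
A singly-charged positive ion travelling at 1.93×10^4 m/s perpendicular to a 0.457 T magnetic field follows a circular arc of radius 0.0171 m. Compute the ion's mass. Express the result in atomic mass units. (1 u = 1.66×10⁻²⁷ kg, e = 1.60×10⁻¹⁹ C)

m ≈ 39.0 u

qvB = mv²/r ⇒ m = qBr/v.
m = (1×1.60×10^-19)(0.457)(0.0171) / (1.93×10^4) = 6.48×10^-26 kg = 39.0 u.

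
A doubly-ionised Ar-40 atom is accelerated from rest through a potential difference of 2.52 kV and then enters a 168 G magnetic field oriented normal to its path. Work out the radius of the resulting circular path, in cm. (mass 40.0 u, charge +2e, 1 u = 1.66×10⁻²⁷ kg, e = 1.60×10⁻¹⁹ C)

The kinetic energy gained is K = qV = (2×1.60×10^-19)(2520) = 8.06×10^-16 J.
v = √(2K/m) = 1.56×10^5 m/s.
r = mv/(qB) = (6.64×10^-26)(1.56×10^5) / [(2×1.60×10^-19)(0.0168)] = 1.92 m.

r ≈ 192 cm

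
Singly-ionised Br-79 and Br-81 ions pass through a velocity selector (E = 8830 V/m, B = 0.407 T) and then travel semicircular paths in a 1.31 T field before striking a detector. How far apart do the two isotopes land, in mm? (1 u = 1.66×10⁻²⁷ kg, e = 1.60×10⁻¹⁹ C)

Both emerge at v = E/B₁ = 2.17×10^4 m/s.
r = mv/(qB₂), so r₁ = 0.013574 m and r₂ = 0.013918 m, giving Δr = 3.44×10^-4 m.
After a semicircle each ion lands a diameter 2r from the entry slit, so the separation is 2Δr = 6.87×10^-4 m.

Δd ≈ 0.687 mm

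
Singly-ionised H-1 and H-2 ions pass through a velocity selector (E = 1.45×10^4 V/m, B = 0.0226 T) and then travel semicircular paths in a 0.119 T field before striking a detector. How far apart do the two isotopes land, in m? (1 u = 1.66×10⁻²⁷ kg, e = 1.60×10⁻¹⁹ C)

Δd ≈ 0.112 m

Both emerge at v = E/B₁ = 6.42×10^5 m/s.
r = mv/(qB₂), so r₁ = 0.05594 m and r₂ = 0.1119 m, giving Δr = 0.0559 m.
After a semicircle each ion lands a diameter 2r from the entry slit, so the separation is 2Δr = 0.112 m.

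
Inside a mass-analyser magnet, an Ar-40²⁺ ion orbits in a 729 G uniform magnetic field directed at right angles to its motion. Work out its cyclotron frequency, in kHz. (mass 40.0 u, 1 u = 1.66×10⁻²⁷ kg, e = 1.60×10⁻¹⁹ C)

f = qB/(2πm) = (2×1.60×10^-19)(0.0729) / [2π(6.64×10^-26)] = 5.59×10^4 Hz.

f ≈ 55.9 kHz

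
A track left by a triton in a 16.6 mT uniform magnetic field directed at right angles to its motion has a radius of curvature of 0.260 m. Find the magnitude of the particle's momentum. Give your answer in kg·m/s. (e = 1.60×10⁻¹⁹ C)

Since qvB = mv²/r, the momentum p = mv = qBr.
p = (1×1.60×10^-19)(0.0166)(0.260) = 6.91×10^-22 kg·m/s.

p ≈ 6.91×10^-22 kg·m/s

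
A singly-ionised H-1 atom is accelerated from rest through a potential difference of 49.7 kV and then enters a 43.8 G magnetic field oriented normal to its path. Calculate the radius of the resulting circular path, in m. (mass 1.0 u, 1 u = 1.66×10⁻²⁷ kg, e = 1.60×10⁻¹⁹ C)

r ≈ 7.33 m

The kinetic energy gained is K = qV = (1×1.60×10^-19)(4.97×10^4) = 7.95×10^-15 J.
v = √(2K/m) = 3.10×10^6 m/s.
r = mv/(qB) = (1.66×10^-27)(3.10×10^6) / [(1×1.60×10^-19)(4.38×10^-3)] = 7.33 m.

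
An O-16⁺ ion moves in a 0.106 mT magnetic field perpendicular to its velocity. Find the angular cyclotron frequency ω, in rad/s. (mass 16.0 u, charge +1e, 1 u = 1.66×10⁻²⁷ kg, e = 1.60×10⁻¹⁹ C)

ω ≈ 639 rad/s

ω = qB/m = (1×1.60×10^-19)(1.06×10^-4) / (2.66×10^-26) = 639 rad/s.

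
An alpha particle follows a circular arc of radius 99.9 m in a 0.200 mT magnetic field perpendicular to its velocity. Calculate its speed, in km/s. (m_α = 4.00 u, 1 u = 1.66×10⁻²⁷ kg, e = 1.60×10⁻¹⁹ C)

From qvB = mv²/r, v = qBr/m.
v = (2×1.60×10^-19)(2.00×10^-4)(99.9) / (6.64×10^-27) = 9.63×10^5 m/s.

v ≈ 963 km/s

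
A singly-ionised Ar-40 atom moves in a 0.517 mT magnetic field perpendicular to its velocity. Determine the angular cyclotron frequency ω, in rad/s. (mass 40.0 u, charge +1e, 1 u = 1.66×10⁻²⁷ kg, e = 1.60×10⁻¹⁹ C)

ω = qB/m = (1×1.60×10^-19)(5.17×10^-4) / (6.64×10^-26) = 1250 rad/s.

ω ≈ 1250 rad/s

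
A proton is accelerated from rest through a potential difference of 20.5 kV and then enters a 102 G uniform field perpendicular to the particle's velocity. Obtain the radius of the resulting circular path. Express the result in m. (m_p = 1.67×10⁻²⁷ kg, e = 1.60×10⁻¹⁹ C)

r ≈ 2.03 m

The kinetic energy gained is K = qV = (1×1.60×10^-19)(2.05×10^4) = 3.28×10^-15 J.
v = √(2K/m) = 1.98×10^6 m/s.
r = mv/(qB) = (1.67×10^-27)(1.98×10^6) / [(1×1.60×10^-19)(0.0102)] = 2.03 m.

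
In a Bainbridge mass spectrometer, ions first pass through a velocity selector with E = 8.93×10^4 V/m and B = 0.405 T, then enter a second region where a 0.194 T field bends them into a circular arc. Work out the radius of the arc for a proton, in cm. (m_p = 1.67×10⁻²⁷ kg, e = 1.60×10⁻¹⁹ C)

The selector passes v = E/B = 8.93×10^4/0.405 = 2.20×10^5 m/s.
In the deflection region, r = mv/(qB₂) = (1.67×10^-27)(2.20×10^5) / [(1×1.60×10^-19)(0.194)] = 0.0119 m.

r ≈ 1.19 cm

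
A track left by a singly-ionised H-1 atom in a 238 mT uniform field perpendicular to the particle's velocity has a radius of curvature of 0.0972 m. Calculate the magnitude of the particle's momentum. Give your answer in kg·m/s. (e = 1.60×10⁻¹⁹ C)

p ≈ 3.70×10^-21 kg·m/s

Since qvB = mv²/r, the momentum p = mv = qBr.
p = (1×1.60×10^-19)(0.238)(0.0972) = 3.70×10^-21 kg·m/s.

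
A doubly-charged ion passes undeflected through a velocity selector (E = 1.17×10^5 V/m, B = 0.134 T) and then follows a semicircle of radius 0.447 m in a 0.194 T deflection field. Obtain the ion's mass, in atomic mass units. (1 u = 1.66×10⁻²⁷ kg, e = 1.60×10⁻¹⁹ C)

v = E/B₁ = 8.73×10^5 m/s.
From r = mv/(qB₂), m = qB₂r/v = (2×1.60×10^-19)(0.194)(0.447) / (8.73×10^5) = 3.18×10^-26 kg.
In atomic mass units: m = 3.18×10^-26 / 1.66×10^-27 = 19.1 u.

m ≈ 19.1 u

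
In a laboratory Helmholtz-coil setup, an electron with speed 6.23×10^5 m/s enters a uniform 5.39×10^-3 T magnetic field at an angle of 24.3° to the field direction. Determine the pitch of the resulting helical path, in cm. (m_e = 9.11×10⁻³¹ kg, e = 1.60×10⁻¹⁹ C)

The velocity component along B is v∥ = v cos24.3° = 5.68×10^5 m/s.
The cyclotron period T = 2πm/(qB) = 6.64×10^-9 s is set by m, q, B alone.
Pitch = v∥·T = (5.68×10^5)(6.64×10^-9) = 3.77×10^-3 m.

pitch ≈ 0.377 cm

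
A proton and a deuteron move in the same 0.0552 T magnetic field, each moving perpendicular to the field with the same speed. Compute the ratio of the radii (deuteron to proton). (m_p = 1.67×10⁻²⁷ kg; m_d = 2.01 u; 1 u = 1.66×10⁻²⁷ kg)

ratio ≈ 2.00

r = mv/(qB) ⇒ at equal v, r ∝ m/q.
r_{deuteron}/r_{proton} = 2.00.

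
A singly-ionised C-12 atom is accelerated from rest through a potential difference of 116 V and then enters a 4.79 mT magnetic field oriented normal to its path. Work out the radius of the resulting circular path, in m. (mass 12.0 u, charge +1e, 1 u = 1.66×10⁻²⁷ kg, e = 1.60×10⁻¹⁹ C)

The kinetic energy gained is K = qV = (1×1.60×10^-19)(116) = 1.86×10^-17 J.
v = √(2K/m) = 4.32×10^4 m/s.
r = mv/(qB) = (1.99×10^-26)(4.32×10^4) / [(1×1.60×10^-19)(4.79×10^-3)] = 1.12 m.

r ≈ 1.12 m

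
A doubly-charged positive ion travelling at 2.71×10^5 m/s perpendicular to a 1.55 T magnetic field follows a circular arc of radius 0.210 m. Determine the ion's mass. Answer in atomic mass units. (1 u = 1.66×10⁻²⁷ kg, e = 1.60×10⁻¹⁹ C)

m ≈ 232 u

qvB = mv²/r ⇒ m = qBr/v.
m = (2×1.60×10^-19)(1.55)(0.210) / (2.71×10^5) = 3.84×10^-25 kg = 232 u.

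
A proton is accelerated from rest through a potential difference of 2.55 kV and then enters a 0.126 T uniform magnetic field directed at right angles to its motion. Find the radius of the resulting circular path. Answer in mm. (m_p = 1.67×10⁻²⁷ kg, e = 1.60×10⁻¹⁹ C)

The kinetic energy gained is K = qV = (1×1.60×10^-19)(2550) = 4.08×10^-16 J.
v = √(2K/m) = 6.99×10^5 m/s.
r = mv/(qB) = (1.67×10^-27)(6.99×10^5) / [(1×1.60×10^-19)(0.126)] = 0.0579 m.

r ≈ 57.9 mm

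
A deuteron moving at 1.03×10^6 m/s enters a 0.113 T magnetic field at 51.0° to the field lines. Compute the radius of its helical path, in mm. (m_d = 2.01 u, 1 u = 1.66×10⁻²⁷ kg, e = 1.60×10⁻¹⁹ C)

Only the perpendicular component v⊥ = v sin51.0° = 8.00×10^5 m/s is bent by the field.
r = m v⊥ /(qB) = (3.34×10^-27)(8.00×10^5) / [(1×1.60×10^-19)(0.113)] = 0.148 m.

r ≈ 148 mm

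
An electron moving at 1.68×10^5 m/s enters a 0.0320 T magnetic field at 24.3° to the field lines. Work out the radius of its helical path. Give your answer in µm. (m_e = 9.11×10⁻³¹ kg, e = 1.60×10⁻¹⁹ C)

r ≈ 12.3 µm

Only the perpendicular component v⊥ = v sin24.3° = 6.91×10^4 m/s is bent by the field.
r = m v⊥ /(qB) = (9.11×10^-31)(6.91×10^4) / [(1×1.60×10^-19)(0.0320)] = 1.23×10^-5 m.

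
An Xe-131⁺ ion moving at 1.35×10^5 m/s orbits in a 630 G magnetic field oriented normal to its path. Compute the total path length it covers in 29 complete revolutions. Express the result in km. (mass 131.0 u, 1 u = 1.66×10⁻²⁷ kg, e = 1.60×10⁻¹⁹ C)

r = mv/(qB) = 2.91 m, so one revolution covers 2πr = 18.3 m.
In 29 revolutions: L = 29·2πr = 531 m.

L ≈ 0.531 km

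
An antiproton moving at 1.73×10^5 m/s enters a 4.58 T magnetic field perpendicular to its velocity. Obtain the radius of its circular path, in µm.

r ≈ 394 µm

The magnetic force provides the centripetal force: qvB = mv²/r, so r = mv/(qB).
r = (1.67×10^-27 kg)(1.73×10^5 m/s) / [(1×1.60×10^-19 C)(4.58 T)] = 3.94×10^-4 m.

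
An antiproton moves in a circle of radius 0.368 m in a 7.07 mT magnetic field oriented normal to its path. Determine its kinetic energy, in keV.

v = qBr/m = (1×1.60×10^-19)(7.07×10^-3)(0.368) / (1.67×10^-27) = 2.49×10^5 m/s.
K = ½mv² = 0.5·(1.67×10^-27)·(2.49×10^5)² = 5.19×10^-17 J = 0.324 keV.

K ≈ 0.324 keV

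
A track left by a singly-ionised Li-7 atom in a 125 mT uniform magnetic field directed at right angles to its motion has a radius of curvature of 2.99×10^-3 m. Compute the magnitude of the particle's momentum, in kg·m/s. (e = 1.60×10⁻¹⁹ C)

p ≈ 5.98×10^-23 kg·m/s

Since qvB = mv²/r, the momentum p = mv = qBr.
p = (1×1.60×10^-19)(0.125)(2.99×10^-3) = 5.98×10^-23 kg·m/s.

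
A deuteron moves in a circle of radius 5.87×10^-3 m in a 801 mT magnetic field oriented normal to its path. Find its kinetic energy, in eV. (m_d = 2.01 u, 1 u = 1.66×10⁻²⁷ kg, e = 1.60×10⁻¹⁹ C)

K ≈ 530 eV

v = qBr/m = (1×1.60×10^-19)(0.801)(5.87×10^-3) / (3.34×10^-27) = 2.25×10^5 m/s.
K = ½mv² = 0.5·(3.34×10^-27)·(2.25×10^5)² = 8.48×10^-17 J = 530 eV.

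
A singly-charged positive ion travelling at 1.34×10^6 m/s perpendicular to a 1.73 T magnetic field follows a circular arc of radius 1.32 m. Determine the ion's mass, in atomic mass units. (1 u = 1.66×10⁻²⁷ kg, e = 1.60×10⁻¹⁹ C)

m ≈ 164 u

qvB = mv²/r ⇒ m = qBr/v.
m = (1×1.60×10^-19)(1.73)(1.32) / (1.34×10^6) = 2.73×10^-25 kg = 164 u.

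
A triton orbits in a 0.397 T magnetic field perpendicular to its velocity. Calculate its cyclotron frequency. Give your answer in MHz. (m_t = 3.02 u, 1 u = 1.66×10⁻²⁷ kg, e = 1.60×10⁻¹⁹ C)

f ≈ 2.02 MHz

f = qB/(2πm) = (1×1.60×10^-19)(0.397) / [2π(5.01×10^-27)] = 2.02×10^6 Hz.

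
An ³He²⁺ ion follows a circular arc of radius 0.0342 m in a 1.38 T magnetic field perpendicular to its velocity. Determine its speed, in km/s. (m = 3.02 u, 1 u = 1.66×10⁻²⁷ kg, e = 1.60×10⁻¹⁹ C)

v ≈ 3010 km/s

From qvB = mv²/r, v = qBr/m.
v = (2×1.60×10^-19)(1.38)(0.0342) / (5.01×10^-27) = 3.01×10^6 m/s.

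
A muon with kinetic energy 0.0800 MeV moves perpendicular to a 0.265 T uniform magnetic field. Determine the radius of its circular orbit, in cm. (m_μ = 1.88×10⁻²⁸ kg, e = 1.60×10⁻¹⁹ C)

r ≈ 5.17 cm

Convert the energy: K = 0.0800 MeV = 1.28×10^-14 J.
v = √(2K/m) = √(2·1.28×10^-14/1.88×10^-28) = 1.17×10^7 m/s.
r = mv/(qB) = (1.88×10^-28)(1.17×10^7) / [(1×1.60×10^-19)(0.265)] = 0.0517 m.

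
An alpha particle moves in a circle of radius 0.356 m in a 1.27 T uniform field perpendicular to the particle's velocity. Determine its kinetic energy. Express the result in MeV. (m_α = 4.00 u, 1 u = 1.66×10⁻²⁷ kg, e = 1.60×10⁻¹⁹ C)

v = qBr/m = (2×1.60×10^-19)(1.27)(0.356) / (6.64×10^-27) = 2.18×10^7 m/s.
K = ½mv² = 0.5·(6.64×10^-27)·(2.18×10^7)² = 1.58×10^-12 J = 9.85 MeV.

K ≈ 9.85 MeV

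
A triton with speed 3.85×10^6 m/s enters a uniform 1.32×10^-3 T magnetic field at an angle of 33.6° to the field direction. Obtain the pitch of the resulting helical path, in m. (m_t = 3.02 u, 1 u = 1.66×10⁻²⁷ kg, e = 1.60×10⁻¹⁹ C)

pitch ≈ 478 m

The velocity component along B is v∥ = v cos33.6° = 3.21×10^6 m/s.
The cyclotron period T = 2πm/(qB) = 1.49×10^-4 s is set by m, q, B alone.
Pitch = v∥·T = (3.21×10^6)(1.49×10^-4) = 478 m.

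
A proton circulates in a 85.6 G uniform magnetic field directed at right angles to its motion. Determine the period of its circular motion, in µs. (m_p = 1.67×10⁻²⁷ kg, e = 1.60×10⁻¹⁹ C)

The cyclotron period is independent of speed: T = 2πm/(qB).
T = 2π(1.67×10^-27) / [(1×1.60×10^-19)(8.56×10^-3)] = 7.66×10^-6 s.

T ≈ 7.66 µs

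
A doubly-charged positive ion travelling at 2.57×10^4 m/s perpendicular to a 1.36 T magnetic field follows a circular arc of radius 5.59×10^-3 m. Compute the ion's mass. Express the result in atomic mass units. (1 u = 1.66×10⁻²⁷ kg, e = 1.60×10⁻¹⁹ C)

qvB = mv²/r ⇒ m = qBr/v.
m = (2×1.60×10^-19)(1.36)(5.59×10^-3) / (2.57×10^4) = 9.47×10^-26 kg = 57.0 u.

m ≈ 57.0 u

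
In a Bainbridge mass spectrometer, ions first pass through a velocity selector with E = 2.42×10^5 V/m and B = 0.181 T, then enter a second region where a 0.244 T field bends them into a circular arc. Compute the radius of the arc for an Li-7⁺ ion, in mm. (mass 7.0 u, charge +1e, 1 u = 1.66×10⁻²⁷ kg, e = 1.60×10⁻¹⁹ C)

r ≈ 398 mm

The selector passes v = E/B = 2.42×10^5/0.181 = 1.34×10^6 m/s.
In the deflection region, r = mv/(qB₂) = (1.16×10^-26)(1.34×10^6) / [(1×1.60×10^-19)(0.244)] = 0.398 m.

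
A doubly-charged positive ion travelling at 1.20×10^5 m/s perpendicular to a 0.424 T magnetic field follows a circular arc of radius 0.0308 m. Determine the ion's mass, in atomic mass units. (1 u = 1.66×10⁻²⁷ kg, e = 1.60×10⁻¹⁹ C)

m ≈ 21.0 u

qvB = mv²/r ⇒ m = qBr/v.
m = (2×1.60×10^-19)(0.424)(0.0308) / (1.20×10^5) = 3.48×10^-26 kg = 21.0 u.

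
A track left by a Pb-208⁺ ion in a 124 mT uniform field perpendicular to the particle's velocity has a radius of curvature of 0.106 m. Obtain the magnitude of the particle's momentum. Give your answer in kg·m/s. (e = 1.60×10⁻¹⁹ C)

p ≈ 2.10×10^-21 kg·m/s

Since qvB = mv²/r, the momentum p = mv = qBr.
p = (1×1.60×10^-19)(0.124)(0.106) = 2.10×10^-21 kg·m/s.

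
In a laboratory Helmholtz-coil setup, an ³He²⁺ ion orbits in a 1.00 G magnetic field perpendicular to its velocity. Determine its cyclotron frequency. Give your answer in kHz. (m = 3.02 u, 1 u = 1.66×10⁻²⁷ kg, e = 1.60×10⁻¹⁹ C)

f = qB/(2πm) = (2×1.60×10^-19)(1.00×10^-4) / [2π(5.01×10^-27)] = 1020 Hz.

f ≈ 1.02 kHz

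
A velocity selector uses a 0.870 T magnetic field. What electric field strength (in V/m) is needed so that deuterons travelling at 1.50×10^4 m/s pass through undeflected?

E ≈ 1.30×10^4 V/m

qE = qvB ⇒ E = vB = (1.50×10^4)(0.870) = 1.30×10^4 V/m.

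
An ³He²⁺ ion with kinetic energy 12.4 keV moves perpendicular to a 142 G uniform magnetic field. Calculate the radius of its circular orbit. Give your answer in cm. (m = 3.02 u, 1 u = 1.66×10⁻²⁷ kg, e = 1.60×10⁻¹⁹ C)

r ≈ 98.2 cm

Convert the energy: K = 12.4 keV = 1.98×10^-15 J.
v = √(2K/m) = √(2·1.98×10^-15/5.01×10^-27) = 8.90×10^5 m/s.
r = mv/(qB) = (5.01×10^-27)(8.90×10^5) / [(2×1.60×10^-19)(0.0142)] = 0.982 m.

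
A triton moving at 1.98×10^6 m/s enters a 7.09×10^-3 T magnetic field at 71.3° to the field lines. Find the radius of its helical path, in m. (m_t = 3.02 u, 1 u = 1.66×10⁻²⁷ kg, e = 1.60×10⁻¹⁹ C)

r ≈ 8.29 m

Only the perpendicular component v⊥ = v sin71.3° = 1.88×10^6 m/s is bent by the field.
r = m v⊥ /(qB) = (5.01×10^-27)(1.88×10^6) / [(1×1.60×10^-19)(7.09×10^-3)] = 8.29 m.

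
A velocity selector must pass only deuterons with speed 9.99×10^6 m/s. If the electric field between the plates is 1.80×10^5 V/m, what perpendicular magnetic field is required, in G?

B ≈ 180 G

qE = qvB ⇒ B = E/v = (1.80×10^5) / (9.99×10^6) = 0.0180 T.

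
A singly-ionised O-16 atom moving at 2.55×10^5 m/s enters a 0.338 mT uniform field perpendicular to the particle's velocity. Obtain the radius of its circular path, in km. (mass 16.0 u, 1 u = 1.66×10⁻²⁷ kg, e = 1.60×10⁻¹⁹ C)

The magnetic force provides the centripetal force: qvB = mv²/r, so r = mv/(qB).
r = (2.66×10^-26 kg)(2.55×10^5 m/s) / [(1×1.60×10^-19 C)(3.38×10^-4 T)] = 125 m.

r ≈ 0.125 km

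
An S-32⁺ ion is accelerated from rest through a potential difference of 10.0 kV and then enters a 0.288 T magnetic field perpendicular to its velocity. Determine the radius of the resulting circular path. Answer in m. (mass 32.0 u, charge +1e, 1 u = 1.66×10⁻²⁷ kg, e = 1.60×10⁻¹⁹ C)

r ≈ 0.283 m

The kinetic energy gained is K = qV = (1×1.60×10^-19)(1.00×10^4) = 1.60×10^-15 J.
v = √(2K/m) = 2.45×10^5 m/s.
r = mv/(qB) = (5.31×10^-26)(2.45×10^5) / [(1×1.60×10^-19)(0.288)] = 0.283 m.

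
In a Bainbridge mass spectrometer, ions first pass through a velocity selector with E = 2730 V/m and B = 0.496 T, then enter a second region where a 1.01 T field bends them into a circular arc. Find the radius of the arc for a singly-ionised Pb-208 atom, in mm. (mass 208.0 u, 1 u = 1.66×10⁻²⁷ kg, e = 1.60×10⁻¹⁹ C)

r ≈ 11.8 mm

The selector passes v = E/B = 2730/0.496 = 5500 m/s.
In the deflection region, r = mv/(qB₂) = (3.45×10^-25)(5500) / [(1×1.60×10^-19)(1.01)] = 0.0118 m.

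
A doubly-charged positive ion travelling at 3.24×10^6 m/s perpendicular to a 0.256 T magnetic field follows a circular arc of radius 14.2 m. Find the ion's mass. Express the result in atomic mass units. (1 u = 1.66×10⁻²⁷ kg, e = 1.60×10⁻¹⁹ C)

m ≈ 216 u

qvB = mv²/r ⇒ m = qBr/v.
m = (2×1.60×10^-19)(0.256)(14.2) / (3.24×10^6) = 3.59×10^-25 kg = 216 u.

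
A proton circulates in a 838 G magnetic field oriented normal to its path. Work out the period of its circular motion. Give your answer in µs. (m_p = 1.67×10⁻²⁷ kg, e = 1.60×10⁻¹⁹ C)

T ≈ 0.783 µs

The cyclotron period is independent of speed: T = 2πm/(qB).
T = 2π(1.67×10^-27) / [(1×1.60×10^-19)(0.0838)] = 7.83×10^-7 s.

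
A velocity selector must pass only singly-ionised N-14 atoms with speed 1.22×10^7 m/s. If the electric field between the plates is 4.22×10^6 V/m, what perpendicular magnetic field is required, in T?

qE = qvB ⇒ B = E/v = (4.22×10^6) / (1.22×10^7) = 0.346 T.

B ≈ 0.346 T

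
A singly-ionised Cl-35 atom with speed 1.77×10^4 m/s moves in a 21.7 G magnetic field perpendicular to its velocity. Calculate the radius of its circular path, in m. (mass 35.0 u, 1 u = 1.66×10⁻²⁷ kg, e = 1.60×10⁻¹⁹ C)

The magnetic force provides the centripetal force: qvB = mv²/r, so r = mv/(qB).
r = (5.81×10^-26 kg)(1.77×10^4 m/s) / [(1×1.60×10^-19 C)(2.17×10^-3 T)] = 2.96 m.

r ≈ 2.96 m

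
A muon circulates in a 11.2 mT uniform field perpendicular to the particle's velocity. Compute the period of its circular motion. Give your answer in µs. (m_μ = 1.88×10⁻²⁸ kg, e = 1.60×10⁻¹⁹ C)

T ≈ 0.659 µs

The cyclotron period is independent of speed: T = 2πm/(qB).
T = 2π(1.88×10^-28) / [(1×1.60×10^-19)(0.0112)] = 6.59×10^-7 s.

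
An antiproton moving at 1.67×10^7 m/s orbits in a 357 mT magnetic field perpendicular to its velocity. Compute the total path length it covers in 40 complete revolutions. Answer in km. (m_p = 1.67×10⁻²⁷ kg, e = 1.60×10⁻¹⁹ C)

L ≈ 0.123 km

r = mv/(qB) = 0.488 m, so one revolution covers 2πr = 3.07 m.
In 40 revolutions: L = 40·2πr = 123 m.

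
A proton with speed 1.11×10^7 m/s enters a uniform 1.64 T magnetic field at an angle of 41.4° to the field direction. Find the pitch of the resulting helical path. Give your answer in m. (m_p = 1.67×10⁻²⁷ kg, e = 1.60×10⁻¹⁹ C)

pitch ≈ 0.333 m

The velocity component along B is v∥ = v cos41.4° = 8.33×10^6 m/s.
The cyclotron period T = 2πm/(qB) = 4.00×10^-8 s is set by m, q, B alone.
Pitch = v∥·T = (8.33×10^6)(4.00×10^-8) = 0.333 m.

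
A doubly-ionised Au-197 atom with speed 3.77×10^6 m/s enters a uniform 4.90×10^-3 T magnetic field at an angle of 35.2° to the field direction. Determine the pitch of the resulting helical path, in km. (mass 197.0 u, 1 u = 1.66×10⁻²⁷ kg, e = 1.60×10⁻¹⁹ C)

The velocity component along B is v∥ = v cos35.2° = 3.08×10^6 m/s.
The cyclotron period T = 2πm/(qB) = 1.31×10^-3 s is set by m, q, B alone.
Pitch = v∥·T = (3.08×10^6)(1.31×10^-3) = 4040 m.

pitch ≈ 4.04 km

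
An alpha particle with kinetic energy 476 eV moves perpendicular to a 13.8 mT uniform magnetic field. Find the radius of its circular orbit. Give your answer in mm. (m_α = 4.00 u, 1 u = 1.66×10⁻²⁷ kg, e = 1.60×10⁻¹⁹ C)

Convert the energy: K = 476 eV = 7.62×10^-17 J.
v = √(2K/m) = √(2·7.62×10^-17/6.64×10^-27) = 1.51×10^5 m/s.
r = mv/(qB) = (6.64×10^-27)(1.51×10^5) / [(2×1.60×10^-19)(0.0138)] = 0.228 m.

r ≈ 228 mm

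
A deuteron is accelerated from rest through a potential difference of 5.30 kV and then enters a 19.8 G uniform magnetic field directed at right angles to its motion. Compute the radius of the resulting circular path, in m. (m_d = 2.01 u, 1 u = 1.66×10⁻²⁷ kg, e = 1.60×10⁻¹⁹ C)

The kinetic energy gained is K = qV = (1×1.60×10^-19)(5300) = 8.48×10^-16 J.
v = √(2K/m) = 7.13×10^5 m/s.
r = mv/(qB) = (3.34×10^-27)(7.13×10^5) / [(1×1.60×10^-19)(1.98×10^-3)] = 7.51 m.

r ≈ 7.51 m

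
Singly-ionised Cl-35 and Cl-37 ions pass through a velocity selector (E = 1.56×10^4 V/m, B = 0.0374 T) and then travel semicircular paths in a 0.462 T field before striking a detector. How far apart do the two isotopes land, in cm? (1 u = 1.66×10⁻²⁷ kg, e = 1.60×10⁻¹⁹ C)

Both emerge at v = E/B₁ = 4.17×10^5 m/s.
r = mv/(qB₂), so r₁ = 0.3278 m and r₂ = 0.3466 m, giving Δr = 0.0187 m.
After a semicircle each ion lands a diameter 2r from the entry slit, so the separation is 2Δr = 0.0375 m.

Δd ≈ 3.75 cm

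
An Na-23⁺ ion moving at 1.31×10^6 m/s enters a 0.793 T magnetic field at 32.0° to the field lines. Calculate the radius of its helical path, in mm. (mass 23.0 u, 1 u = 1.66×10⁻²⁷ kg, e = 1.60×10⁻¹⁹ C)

r ≈ 209 mm

Only the perpendicular component v⊥ = v sin32.0° = 6.94×10^5 m/s is bent by the field.
r = m v⊥ /(qB) = (3.82×10^-26)(6.94×10^5) / [(1×1.60×10^-19)(0.793)] = 0.209 m.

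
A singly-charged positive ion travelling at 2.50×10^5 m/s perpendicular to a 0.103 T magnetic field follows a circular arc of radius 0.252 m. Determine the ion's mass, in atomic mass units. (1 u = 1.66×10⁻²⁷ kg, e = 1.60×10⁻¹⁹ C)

qvB = mv²/r ⇒ m = qBr/v.
m = (1×1.60×10^-19)(0.103)(0.252) / (2.50×10^5) = 1.66×10^-26 kg = 10.0 u.

m ≈ 10.0 u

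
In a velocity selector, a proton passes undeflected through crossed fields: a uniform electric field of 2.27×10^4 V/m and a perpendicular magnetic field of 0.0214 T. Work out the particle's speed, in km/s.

For zero net force, qE = qvB, so v = E/B.
v = (2.27×10^4) / (0.0214) = 1.06×10^6 m/s.

v ≈ 1060 km/s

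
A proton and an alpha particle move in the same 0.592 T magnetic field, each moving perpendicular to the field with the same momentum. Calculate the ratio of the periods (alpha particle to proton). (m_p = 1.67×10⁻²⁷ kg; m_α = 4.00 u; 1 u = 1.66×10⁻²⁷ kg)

T = 2πm/(qB) is independent of speed, so T₂/T₁ = (m₂/q₂)/(m₁/q₁).
T_{alpha particle}/T_{proton} = (6.64×10^-27/2e) / (1.67×10^-27/1e) = 1.99.

ratio ≈ 1.99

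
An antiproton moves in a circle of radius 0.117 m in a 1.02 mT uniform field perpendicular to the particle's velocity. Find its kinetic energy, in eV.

K ≈ 0.682 eV

v = qBr/m = (1×1.60×10^-19)(1.02×10^-3)(0.117) / (1.67×10^-27) = 1.14×10^4 m/s.
K = ½mv² = 0.5·(1.67×10^-27)·(1.14×10^4)² = 1.09×10^-19 J = 0.682 eV.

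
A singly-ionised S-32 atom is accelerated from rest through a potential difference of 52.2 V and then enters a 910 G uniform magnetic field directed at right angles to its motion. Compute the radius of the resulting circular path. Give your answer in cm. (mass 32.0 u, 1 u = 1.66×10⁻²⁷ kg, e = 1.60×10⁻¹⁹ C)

r ≈ 6.47 cm

The kinetic energy gained is K = qV = (1×1.60×10^-19)(52.2) = 8.35×10^-18 J.
v = √(2K/m) = 1.77×10^4 m/s.
r = mv/(qB) = (5.31×10^-26)(1.77×10^4) / [(1×1.60×10^-19)(0.0910)] = 0.0647 m.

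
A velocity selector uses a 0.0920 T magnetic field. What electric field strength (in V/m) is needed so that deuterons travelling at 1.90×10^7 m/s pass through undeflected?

qE = qvB ⇒ E = vB = (1.90×10^7)(0.0920) = 1.75×10^6 V/m.

E ≈ 1.75×10^6 V/m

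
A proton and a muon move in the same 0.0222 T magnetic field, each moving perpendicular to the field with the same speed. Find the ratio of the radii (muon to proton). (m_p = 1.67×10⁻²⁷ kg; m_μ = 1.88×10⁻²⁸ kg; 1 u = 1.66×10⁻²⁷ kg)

ratio ≈ 0.113

r = mv/(qB) ⇒ at equal v, r ∝ m/q.
r_{muon}/r_{proton} = 0.113.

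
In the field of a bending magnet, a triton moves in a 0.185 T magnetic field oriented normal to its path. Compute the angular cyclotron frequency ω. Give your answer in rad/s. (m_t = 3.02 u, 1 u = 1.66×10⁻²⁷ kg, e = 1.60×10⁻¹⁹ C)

ω = qB/m = (1×1.60×10^-19)(0.185) / (5.01×10^-27) = 5.90×10^6 rad/s.

ω ≈ 5.90×10^6 rad/s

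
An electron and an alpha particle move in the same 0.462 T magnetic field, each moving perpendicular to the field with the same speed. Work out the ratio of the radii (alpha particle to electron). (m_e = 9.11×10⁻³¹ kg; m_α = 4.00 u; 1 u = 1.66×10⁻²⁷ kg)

ratio ≈ 3640

r = mv/(qB) ⇒ at equal v, r ∝ m/q.
r_{alpha particle}/r_{electron} = 3640.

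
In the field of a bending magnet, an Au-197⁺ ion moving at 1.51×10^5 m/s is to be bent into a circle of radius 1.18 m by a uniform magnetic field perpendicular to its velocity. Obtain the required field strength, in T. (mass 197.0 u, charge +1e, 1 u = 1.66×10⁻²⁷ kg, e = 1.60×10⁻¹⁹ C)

qvB = mv²/r gives B = mv/(qr).
B = (3.27×10^-25)(1.51×10^5) / [(1×1.60×10^-19)(1.18)] = 0.262 T.

B ≈ 0.262 T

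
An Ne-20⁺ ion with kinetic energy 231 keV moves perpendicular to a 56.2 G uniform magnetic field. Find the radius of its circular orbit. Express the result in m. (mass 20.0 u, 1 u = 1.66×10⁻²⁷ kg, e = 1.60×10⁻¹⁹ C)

r ≈ 55.1 m

Convert the energy: K = 231 keV = 3.70×10^-14 J.
v = √(2K/m) = √(2·3.70×10^-14/3.32×10^-26) = 1.49×10^6 m/s.
r = mv/(qB) = (3.32×10^-26)(1.49×10^6) / [(1×1.60×10^-19)(5.62×10^-3)] = 55.1 m.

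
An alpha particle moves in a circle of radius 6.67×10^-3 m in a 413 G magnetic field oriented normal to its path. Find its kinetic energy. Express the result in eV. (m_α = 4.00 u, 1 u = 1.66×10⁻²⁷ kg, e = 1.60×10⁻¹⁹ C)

v = qBr/m = (2×1.60×10^-19)(0.0413)(6.67×10^-3) / (6.64×10^-27) = 1.33×10^4 m/s.
K = ½mv² = 0.5·(6.64×10^-27)·(1.33×10^4)² = 5.85×10^-19 J = 3.66 eV.

K ≈ 3.66 eV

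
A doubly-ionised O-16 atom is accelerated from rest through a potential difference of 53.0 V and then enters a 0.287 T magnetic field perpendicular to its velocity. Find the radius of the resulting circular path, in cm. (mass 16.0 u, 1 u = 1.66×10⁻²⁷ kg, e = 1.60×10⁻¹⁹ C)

r ≈ 1.03 cm

The kinetic energy gained is K = qV = (2×1.60×10^-19)(53.0) = 1.70×10^-17 J.
v = √(2K/m) = 3.57×10^4 m/s.
r = mv/(qB) = (2.66×10^-26)(3.57×10^4) / [(2×1.60×10^-19)(0.287)] = 0.0103 m.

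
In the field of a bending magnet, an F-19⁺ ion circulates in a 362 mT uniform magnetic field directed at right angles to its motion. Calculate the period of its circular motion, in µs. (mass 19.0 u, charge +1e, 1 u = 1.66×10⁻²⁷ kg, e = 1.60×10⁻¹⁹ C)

T ≈ 3.42 µs

The cyclotron period is independent of speed: T = 2πm/(qB).
T = 2π(3.15×10^-26) / [(1×1.60×10^-19)(0.362)] = 3.42×10^-6 s.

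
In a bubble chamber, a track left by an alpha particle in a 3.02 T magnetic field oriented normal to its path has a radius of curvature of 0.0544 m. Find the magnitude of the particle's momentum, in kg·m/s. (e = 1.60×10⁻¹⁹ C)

p ≈ 5.26×10^-20 kg·m/s

Since qvB = mv²/r, the momentum p = mv = qBr.
p = (2×1.60×10^-19)(3.02)(0.0544) = 5.26×10^-20 kg·m/s.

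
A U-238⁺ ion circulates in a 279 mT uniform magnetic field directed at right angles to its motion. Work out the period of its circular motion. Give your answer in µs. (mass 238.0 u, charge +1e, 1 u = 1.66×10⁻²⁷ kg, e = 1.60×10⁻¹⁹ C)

The cyclotron period is independent of speed: T = 2πm/(qB).
T = 2π(3.95×10^-25) / [(1×1.60×10^-19)(0.279)] = 5.56×10^-5 s.

T ≈ 55.6 µs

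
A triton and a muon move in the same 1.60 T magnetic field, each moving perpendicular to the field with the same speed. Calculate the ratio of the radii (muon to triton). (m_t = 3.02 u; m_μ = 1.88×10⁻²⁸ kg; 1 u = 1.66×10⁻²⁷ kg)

ratio ≈ 0.0375

r = mv/(qB) ⇒ at equal v, r ∝ m/q.
r_{muon}/r_{triton} = 0.0375.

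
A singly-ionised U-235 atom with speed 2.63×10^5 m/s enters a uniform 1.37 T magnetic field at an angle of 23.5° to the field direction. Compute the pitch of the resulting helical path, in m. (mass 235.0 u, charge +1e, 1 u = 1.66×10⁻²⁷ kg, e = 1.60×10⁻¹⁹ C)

The velocity component along B is v∥ = v cos23.5° = 2.41×10^5 m/s.
The cyclotron period T = 2πm/(qB) = 1.12×10^-5 s is set by m, q, B alone.
Pitch = v∥·T = (2.41×10^5)(1.12×10^-5) = 2.70 m.

pitch ≈ 2.70 m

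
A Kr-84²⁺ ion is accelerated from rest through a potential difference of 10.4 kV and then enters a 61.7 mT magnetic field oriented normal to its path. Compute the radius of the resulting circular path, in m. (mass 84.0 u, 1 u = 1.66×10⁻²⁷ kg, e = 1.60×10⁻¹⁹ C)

The kinetic energy gained is K = qV = (2×1.60×10^-19)(1.04×10^4) = 3.33×10^-15 J.
v = √(2K/m) = 2.18×10^5 m/s.
r = mv/(qB) = (1.39×10^-25)(2.18×10^5) / [(2×1.60×10^-19)(0.0617)] = 1.54 m.

r ≈ 1.54 m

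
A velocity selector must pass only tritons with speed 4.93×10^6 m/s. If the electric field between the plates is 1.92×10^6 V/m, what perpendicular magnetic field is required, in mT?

B ≈ 389 mT

qE = qvB ⇒ B = E/v = (1.92×10^6) / (4.93×10^6) = 0.389 T.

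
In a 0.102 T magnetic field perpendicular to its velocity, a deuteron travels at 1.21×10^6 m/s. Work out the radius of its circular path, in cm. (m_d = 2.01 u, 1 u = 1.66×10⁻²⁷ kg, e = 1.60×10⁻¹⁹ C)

r ≈ 24.7 cm

The magnetic force provides the centripetal force: qvB = mv²/r, so r = mv/(qB).
r = (3.34×10^-27 kg)(1.21×10^6 m/s) / [(1×1.60×10^-19 C)(0.102 T)] = 0.247 m.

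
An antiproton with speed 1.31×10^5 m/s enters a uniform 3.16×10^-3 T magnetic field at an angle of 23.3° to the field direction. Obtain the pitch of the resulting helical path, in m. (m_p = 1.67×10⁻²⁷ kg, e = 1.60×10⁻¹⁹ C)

pitch ≈ 2.50 m

The velocity component along B is v∥ = v cos23.3° = 1.20×10^5 m/s.
The cyclotron period T = 2πm/(qB) = 2.08×10^-5 s is set by m, q, B alone.
Pitch = v∥·T = (1.20×10^5)(2.08×10^-5) = 2.50 m.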